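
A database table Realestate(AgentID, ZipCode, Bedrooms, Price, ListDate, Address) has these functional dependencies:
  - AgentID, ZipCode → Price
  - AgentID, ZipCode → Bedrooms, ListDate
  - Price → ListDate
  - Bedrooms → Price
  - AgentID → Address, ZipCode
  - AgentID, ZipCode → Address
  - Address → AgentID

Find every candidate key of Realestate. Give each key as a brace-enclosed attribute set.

{Address} is a candidate key since {Address}⁺ = {Address, AgentID, Bedrooms, ListDate, Price, ZipCode} covers every attribute.
{AgentID} is a candidate key since {AgentID}⁺ = {Address, AgentID, Bedrooms, ListDate, Price, ZipCode} covers every attribute.
These are minimal and exhaustive — every other superkey contains one of them.

{Address}, {AgentID}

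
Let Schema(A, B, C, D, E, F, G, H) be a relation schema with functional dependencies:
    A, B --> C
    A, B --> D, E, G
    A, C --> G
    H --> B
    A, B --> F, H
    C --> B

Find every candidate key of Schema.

{A, B}, {A, C}, {A, H}

{A} never appears on the right of any FD, so every key must include it.
{A, B} is a candidate key since {A, B}⁺ = {A, B, C, D, E, F, G, H} covers every attribute.
{A, C} is a candidate key since {A, C}⁺ = {A, B, C, D, E, F, G, H} covers every attribute.
{A, H} is a candidate key since {A, H}⁺ = {A, B, C, D, E, F, G, H} covers every attribute.
These are minimal and exhaustive — every other superkey contains one of them.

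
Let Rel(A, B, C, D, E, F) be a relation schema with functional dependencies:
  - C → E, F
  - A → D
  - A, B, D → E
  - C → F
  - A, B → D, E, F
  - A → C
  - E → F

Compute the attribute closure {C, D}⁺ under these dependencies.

Start with {C, D}.
C → E, F applies; add {E, F} → now {C, D, E, F}.
No further FD applies.

{C, D, E, F}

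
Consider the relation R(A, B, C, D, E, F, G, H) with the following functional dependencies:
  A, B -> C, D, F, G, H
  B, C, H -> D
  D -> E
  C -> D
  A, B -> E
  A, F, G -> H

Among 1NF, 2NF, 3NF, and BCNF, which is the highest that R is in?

2NF

Candidate key: {A, B}. Prime attributes: {A, B}.
B, C, H -> D breaks BCNF: {B, C, H}⁺ = {B, C, D, E, H}, so {B, C, H} is not a superkey.
B, C, H -> D determines the non-prime attribute {D} from a non-superkey — 3NF is violated.
No proper subset of a key has a non-prime attribute in its closure, so there is no partial dependency; 2NF holds.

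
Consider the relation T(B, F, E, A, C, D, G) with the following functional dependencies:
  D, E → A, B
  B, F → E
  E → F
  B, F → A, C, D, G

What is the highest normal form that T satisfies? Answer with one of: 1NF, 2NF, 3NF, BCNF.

3NF

Candidate keys: {B, E}, {B, F}, {D, E}. Prime attributes: {B, D, E, F}.
E → F breaks BCNF: {E}⁺ = {E, F}, so {E} is not a superkey.
Since {F} ⊆ prime attributes and every other non-superkey FD also has a prime right side, the schema is in 3NF.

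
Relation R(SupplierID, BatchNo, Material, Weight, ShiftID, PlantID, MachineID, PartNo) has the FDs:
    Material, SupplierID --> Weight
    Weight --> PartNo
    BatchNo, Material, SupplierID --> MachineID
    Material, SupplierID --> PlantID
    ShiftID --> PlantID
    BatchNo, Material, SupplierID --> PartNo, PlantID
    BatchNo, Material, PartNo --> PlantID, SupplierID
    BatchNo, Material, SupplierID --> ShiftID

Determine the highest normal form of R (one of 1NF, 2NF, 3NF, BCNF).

Candidate keys: {BatchNo, Material, PartNo}, {BatchNo, Material, SupplierID}, {BatchNo, Material, Weight}. Prime attributes: {BatchNo, Material, PartNo, SupplierID, Weight}.
Material, SupplierID --> Weight: {Material, SupplierID}⁺ = {Material, PartNo, PlantID, SupplierID, Weight}, which is not all of the attributes, so the left side is not a superkey — BCNF is violated.
Material, SupplierID --> PlantID determines the non-prime attribute {PlantID} from a non-superkey — 3NF is violated.
{Material, SupplierID} is a proper subset of the key {BatchNo, Material, SupplierID}, and {Material, SupplierID}⁺ contains the non-prime attribute {PlantID} — a partial dependency, so 2NF is violated.

1NF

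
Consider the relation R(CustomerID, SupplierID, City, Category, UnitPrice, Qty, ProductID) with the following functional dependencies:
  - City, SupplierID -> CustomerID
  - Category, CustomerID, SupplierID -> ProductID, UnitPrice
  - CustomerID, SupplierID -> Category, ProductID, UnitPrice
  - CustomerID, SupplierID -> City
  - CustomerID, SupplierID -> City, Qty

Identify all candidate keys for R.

{City, SupplierID}, {CustomerID, SupplierID}

{SupplierID} never appears on the right of any FD, so every key must include it.
Closure of {City, SupplierID} is {Category, City, CustomerID, ProductID, Qty, SupplierID, UnitPrice}, the whole schema; {City, SupplierID} is a candidate key.
Closure of {CustomerID, SupplierID} is {Category, City, CustomerID, ProductID, Qty, SupplierID, UnitPrice}, the whole schema; {CustomerID, SupplierID} is a candidate key.
These are minimal and exhaustive — every other superkey contains one of them.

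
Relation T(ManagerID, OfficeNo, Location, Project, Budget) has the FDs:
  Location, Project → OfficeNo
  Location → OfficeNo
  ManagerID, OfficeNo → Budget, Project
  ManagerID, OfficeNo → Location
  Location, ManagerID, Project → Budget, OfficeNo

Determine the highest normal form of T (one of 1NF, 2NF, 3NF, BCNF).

Candidate keys: {Location, ManagerID}, {ManagerID, OfficeNo}. Prime attributes: {Location, ManagerID, OfficeNo}.
For Location, Project → OfficeNo we have {Location, Project}⁺ = {Location, OfficeNo, Project}; {Location, Project} is not a superkey, so BCNF fails.
But every attribute on its right side ({OfficeNo}) is prime, and the same holds for every other non-superkey FD, so 3NF still holds.

3NF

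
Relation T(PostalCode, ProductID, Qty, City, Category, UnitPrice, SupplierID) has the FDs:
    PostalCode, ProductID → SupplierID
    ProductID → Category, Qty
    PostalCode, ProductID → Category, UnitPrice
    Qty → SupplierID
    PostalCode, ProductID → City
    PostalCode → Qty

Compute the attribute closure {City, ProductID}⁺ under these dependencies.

Start with {City, ProductID}.
ProductID → Category, Qty applies; add {Category, Qty} → now {Category, City, ProductID, Qty}.
Qty → SupplierID applies; add {SupplierID} → now {Category, City, ProductID, Qty, SupplierID}.
No further FD applies.

{Category, City, ProductID, Qty, SupplierID}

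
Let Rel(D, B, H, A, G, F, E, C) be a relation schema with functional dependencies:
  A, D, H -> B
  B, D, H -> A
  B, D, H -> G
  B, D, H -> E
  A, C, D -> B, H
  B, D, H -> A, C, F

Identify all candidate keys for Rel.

No FD produces {D}, so it must be in every candidate key.
{A, C, D} is a candidate key since {A, C, D}⁺ = {A, B, C, D, E, F, G, H} covers every attribute.
{A, D, H} is a candidate key since {A, D, H}⁺ = {A, B, C, D, E, F, G, H} covers every attribute.
{B, D, H} is a candidate key since {B, D, H}⁺ = {A, B, C, D, E, F, G, H} covers every attribute.
No proper subset of any of these is a key, and no other minimal superkey exists.

{A, C, D}, {A, D, H}, {B, D, H}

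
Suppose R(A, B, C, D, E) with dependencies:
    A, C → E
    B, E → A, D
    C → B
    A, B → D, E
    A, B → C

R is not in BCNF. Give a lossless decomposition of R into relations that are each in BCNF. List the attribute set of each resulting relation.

{A, C, D, E}; {B, C}

Candidate keys of the original relation: {A, B}, {A, C}, {B, E}, {C, E}.
{A, B, C, D, E}: {C} determines {B, C} here but is not a superkey — split on C → B, giving {B, C} and {A, C, D, E}.
{B, C} has no BCNF violation.
{A, C, D, E} has no BCNF violation.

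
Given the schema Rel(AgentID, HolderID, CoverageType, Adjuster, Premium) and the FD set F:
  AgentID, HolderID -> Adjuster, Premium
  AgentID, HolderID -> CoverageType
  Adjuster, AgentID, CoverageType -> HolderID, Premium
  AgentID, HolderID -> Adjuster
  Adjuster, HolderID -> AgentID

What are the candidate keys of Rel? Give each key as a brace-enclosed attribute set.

{Adjuster, HolderID}⁺ = {Adjuster, AgentID, CoverageType, HolderID, Premium}, which is every attribute, so {Adjuster, HolderID} is a candidate key.
{AgentID, HolderID}⁺ = {Adjuster, AgentID, CoverageType, HolderID, Premium}, which is every attribute, so {AgentID, HolderID} is a candidate key.
{Adjuster, AgentID, CoverageType}⁺ = {Adjuster, AgentID, CoverageType, HolderID, Premium}, which is every attribute, so {Adjuster, AgentID, CoverageType} is a candidate key.
These are minimal and exhaustive — every other superkey contains one of them.

{Adjuster, AgentID, CoverageType}, {Adjuster, HolderID}, {AgentID, HolderID}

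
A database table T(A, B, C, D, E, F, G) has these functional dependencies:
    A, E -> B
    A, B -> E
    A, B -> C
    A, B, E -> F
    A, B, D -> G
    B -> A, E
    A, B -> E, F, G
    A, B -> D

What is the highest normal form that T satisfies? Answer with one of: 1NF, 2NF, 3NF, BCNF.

Candidate keys: {A, E}, {B}. Prime attributes: {A, B, E}.
The left-hand side of every FD is a superkey, so BCNF is satisfied.

BCNF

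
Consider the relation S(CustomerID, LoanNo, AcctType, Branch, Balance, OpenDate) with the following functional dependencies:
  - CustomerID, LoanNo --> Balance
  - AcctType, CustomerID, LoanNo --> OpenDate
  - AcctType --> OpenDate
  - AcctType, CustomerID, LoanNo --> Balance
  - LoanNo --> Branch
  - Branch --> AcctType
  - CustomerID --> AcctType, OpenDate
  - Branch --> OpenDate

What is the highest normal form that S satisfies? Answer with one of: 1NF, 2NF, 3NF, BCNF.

1NF

Candidate key: {CustomerID, LoanNo}. Prime attributes: {CustomerID, LoanNo}.
For AcctType --> OpenDate we have {AcctType}⁺ = {AcctType, OpenDate}; {AcctType} is not a superkey, so BCNF fails.
AcctType --> OpenDate has non-prime {OpenDate} on the right and a non-superkey on the left, so 3NF fails.
{CustomerID} is a proper subset of the key {CustomerID, LoanNo}, and {CustomerID}⁺ contains the non-prime attributes {AcctType, OpenDate} — a partial dependency, so 2NF is violated.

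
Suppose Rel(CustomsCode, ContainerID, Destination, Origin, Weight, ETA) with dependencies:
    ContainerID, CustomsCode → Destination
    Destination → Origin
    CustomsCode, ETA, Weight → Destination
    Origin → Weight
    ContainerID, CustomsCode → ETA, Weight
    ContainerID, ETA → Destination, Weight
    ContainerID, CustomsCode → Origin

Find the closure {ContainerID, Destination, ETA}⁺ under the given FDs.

Start with {ContainerID, Destination, ETA}.
Destination → Origin applies; add {Origin} → now {ContainerID, Destination, ETA, Origin}.
Origin → Weight applies; add {Weight} → now {ContainerID, Destination, ETA, Origin, Weight}.
No further FD applies.

{ContainerID, Destination, ETA, Origin, Weight}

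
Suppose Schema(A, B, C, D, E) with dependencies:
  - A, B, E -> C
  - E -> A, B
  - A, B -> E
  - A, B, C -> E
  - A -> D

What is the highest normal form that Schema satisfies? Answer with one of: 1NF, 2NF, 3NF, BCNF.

1NF

Candidate keys: {A, B}, {E}. Prime attributes: {A, B, E}.
For A -> D we have {A}⁺ = {A, D}; {A} is not a superkey, so BCNF fails.
A -> D has non-prime {D} on the right and a non-superkey on the left, so 3NF fails.
{A} is a proper subset of the key {A, B}, and {A}⁺ contains the non-prime attribute {D} — a partial dependency, so 2NF is violated.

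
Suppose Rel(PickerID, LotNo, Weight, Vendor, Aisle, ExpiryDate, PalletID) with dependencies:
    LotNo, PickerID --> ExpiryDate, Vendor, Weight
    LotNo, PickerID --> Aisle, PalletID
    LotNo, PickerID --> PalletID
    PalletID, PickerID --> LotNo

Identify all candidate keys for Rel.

{LotNo, PickerID}, {PalletID, PickerID}

Attributes never on any right-hand side: {PickerID} — every candidate key must contain it.
{LotNo, PickerID}⁺ = {Aisle, ExpiryDate, LotNo, PalletID, PickerID, Vendor, Weight}, which is every attribute, so {LotNo, PickerID} is a candidate key.
{PalletID, PickerID}⁺ = {Aisle, ExpiryDate, LotNo, PalletID, PickerID, Vendor, Weight}, which is every attribute, so {PalletID, PickerID} is a candidate key.
These are minimal and exhaustive — every other superkey contains one of them.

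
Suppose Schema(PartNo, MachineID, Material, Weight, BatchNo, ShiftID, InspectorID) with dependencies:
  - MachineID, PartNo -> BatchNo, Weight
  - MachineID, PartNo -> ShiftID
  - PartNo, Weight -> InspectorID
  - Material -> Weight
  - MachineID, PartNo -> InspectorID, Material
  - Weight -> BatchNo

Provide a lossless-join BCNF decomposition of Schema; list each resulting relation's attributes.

{BatchNo, Weight}; {InspectorID, PartNo, Weight}; {MachineID, Material, PartNo, ShiftID}; {Material, Weight}

Candidate key of the original relation: {MachineID, PartNo}.
{BatchNo, InspectorID, MachineID, Material, PartNo, ShiftID, Weight}: {PartNo, Weight} determines {BatchNo, InspectorID, PartNo, Weight} here but is not a superkey — split on PartNo, Weight -> BatchNo, InspectorID, giving {BatchNo, InspectorID, PartNo, Weight} and {MachineID, Material, PartNo, ShiftID, Weight}.
{BatchNo, InspectorID, PartNo, Weight}: {Weight} determines {BatchNo, Weight} here but is not a superkey — split on Weight -> BatchNo, giving {BatchNo, Weight} and {InspectorID, PartNo, Weight}.
{BatchNo, Weight} has no BCNF violation.
{InspectorID, PartNo, Weight} has no BCNF violation.
{MachineID, Material, PartNo, ShiftID, Weight}: {Material} determines {Material, Weight} here but is not a superkey — split on Material -> Weight, giving {Material, Weight} and {MachineID, Material, PartNo, ShiftID}.
{Material, Weight} has no BCNF violation.
{MachineID, Material, PartNo, ShiftID} has no BCNF violation.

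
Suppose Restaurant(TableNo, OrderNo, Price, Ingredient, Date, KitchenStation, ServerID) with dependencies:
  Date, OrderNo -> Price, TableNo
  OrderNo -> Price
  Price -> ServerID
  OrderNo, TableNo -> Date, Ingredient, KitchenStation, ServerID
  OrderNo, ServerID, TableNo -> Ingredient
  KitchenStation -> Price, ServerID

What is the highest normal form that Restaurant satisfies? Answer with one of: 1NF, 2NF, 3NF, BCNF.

1NF

Candidate keys: {Date, OrderNo}, {OrderNo, TableNo}. Prime attributes: {Date, OrderNo, TableNo}.
For OrderNo -> Price we have {OrderNo}⁺ = {OrderNo, Price, ServerID}; {OrderNo} is not a superkey, so BCNF fails.
Because {Price} is non-prime and the left side of OrderNo -> Price is not a superkey, the relation is not in 3NF.
Since {OrderNo} ⊂ {Date, OrderNo} and {OrderNo}⁺ ⊇ {Price, ServerID} with {Price, ServerID} non-prime, there is a partial dependency; 2NF fails.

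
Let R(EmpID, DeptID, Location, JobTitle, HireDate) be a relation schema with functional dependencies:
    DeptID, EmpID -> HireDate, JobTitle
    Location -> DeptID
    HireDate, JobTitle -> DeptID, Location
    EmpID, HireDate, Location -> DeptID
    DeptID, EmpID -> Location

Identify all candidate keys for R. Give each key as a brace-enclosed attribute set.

{DeptID, EmpID}, {EmpID, HireDate, JobTitle}, {EmpID, Location}

No FD produces {EmpID}, so it must be in every candidate key.
{DeptID, EmpID}⁺ = {DeptID, EmpID, HireDate, JobTitle, Location}, which is every attribute, so {DeptID, EmpID} is a candidate key.
{EmpID, Location}⁺ = {DeptID, EmpID, HireDate, JobTitle, Location}, which is every attribute, so {EmpID, Location} is a candidate key.
{EmpID, HireDate, JobTitle}⁺ = {DeptID, EmpID, HireDate, JobTitle, Location}, which is every attribute, so {EmpID, HireDate, JobTitle} is a candidate key.
No proper subset of any of these is a key, and no other minimal superkey exists.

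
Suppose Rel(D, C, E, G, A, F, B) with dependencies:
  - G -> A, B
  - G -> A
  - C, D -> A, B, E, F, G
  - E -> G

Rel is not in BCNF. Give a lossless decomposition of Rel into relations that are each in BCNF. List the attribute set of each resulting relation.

Candidate key of the original relation: {C, D}.
Within {A, B, C, D, E, F, G}: {G}⁺ ∩ {A, B, C, D, E, F, G} = {A, B, G}, not the whole set, so G -> A, B violates BCNF; decompose into {A, B, G} and {C, D, E, F, G}.
{A, B, G} has no BCNF violation.
Within {C, D, E, F, G}: {E}⁺ ∩ {C, D, E, F, G} = {E, G}, not the whole set, so E -> G violates BCNF; decompose into {E, G} and {C, D, E, F}.
{E, G} has no BCNF violation.
{C, D, E, F} has no BCNF violation.

{A, B, G}; {C, D, E, F}; {E, G}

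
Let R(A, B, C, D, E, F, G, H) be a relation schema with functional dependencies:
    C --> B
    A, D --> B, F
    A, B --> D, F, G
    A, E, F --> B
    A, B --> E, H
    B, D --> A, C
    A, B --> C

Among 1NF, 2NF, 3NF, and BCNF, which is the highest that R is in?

Candidate keys: {A, B}, {A, C}, {A, D}, {A, E, F}, {B, D}, {C, D}. Prime attributes: {A, B, C, D, E, F}.
C --> B: {C}⁺ = {B, C}, which is not all of the attributes, so the left side is not a superkey — BCNF is violated.
Since {B} ⊆ prime attributes and every other non-superkey FD also has a prime right side, the schema is in 3NF.

3NF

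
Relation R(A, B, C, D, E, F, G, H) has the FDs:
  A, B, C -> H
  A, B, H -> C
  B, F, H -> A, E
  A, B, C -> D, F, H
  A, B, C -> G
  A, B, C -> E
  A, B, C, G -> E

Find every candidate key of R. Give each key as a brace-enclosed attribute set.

{A, B, C}, {A, B, H}, {B, F, H}

No FD produces {B}, so it must be in every candidate key.
{A, B, C}⁺ = {A, B, C, D, E, F, G, H}, which is every attribute, so {A, B, C} is a candidate key.
{A, B, H}⁺ = {A, B, C, D, E, F, G, H}, which is every attribute, so {A, B, H} is a candidate key.
{B, F, H}⁺ = {A, B, C, D, E, F, G, H}, which is every attribute, so {B, F, H} is a candidate key.
These are minimal and exhaustive — every other superkey contains one of them.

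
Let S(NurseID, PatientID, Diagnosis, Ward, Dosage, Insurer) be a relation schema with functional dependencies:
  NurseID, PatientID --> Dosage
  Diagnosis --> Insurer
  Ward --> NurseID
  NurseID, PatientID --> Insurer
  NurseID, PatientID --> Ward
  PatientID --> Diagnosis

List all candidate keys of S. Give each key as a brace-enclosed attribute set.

{NurseID, PatientID}, {PatientID, Ward}

Attributes never on any right-hand side: {PatientID} — every candidate key must contain it.
{NurseID, PatientID}⁺ = {Diagnosis, Dosage, Insurer, NurseID, PatientID, Ward}, which is every attribute, so {NurseID, PatientID} is a candidate key.
{PatientID, Ward}⁺ = {Diagnosis, Dosage, Insurer, NurseID, PatientID, Ward}, which is every attribute, so {PatientID, Ward} is a candidate key.
Any other superkey properly contains one of these, so there are no further candidate keys.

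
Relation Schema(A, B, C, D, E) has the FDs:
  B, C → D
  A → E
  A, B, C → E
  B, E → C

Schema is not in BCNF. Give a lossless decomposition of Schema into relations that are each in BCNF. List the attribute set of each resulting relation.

Candidate key of the original relation: {A, B}.
In {A, B, C, D, E}, {B, C} is not a superkey ({B, C}⁺ restricted to this set is {B, C, D}), so split on B, C → D into {B, C, D} and {A, B, C, E}.
{B, C, D}: every determinant is a superkey — BCNF.
In {A, B, C, E}, {A} is not a superkey ({A}⁺ restricted to this set is {A, E}), so split on A → E into {A, E} and {A, B, C}.
{A, E}: every determinant is a superkey — BCNF.
{A, B, C}: every determinant is a superkey — BCNF.

{A, B, C}; {A, E}; {B, C, D}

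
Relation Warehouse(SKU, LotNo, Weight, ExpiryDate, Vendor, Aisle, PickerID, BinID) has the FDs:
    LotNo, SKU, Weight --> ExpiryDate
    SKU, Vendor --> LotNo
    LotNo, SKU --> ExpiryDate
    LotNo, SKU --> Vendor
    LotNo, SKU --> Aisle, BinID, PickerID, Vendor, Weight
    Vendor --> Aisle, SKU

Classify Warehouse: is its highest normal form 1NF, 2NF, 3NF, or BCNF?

Candidate keys: {LotNo, SKU}, {Vendor}. Prime attributes: {LotNo, SKU, Vendor}.
The left-hand side of every FD is a superkey, so BCNF is satisfied.

BCNF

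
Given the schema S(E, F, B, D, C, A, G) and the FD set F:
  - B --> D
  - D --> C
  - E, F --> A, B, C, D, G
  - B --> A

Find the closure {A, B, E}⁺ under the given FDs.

Start with {A, B, E}.
B --> D applies; add {D} → now {A, B, D, E}.
D --> C applies; add {C} → now {A, B, C, D, E}.
No further FD applies.

{A, B, C, D, E}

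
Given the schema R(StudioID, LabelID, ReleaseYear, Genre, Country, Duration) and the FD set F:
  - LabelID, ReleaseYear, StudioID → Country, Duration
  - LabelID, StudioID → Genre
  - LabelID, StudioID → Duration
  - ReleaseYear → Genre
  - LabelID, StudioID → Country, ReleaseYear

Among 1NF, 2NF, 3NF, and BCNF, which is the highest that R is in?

Candidate key: {LabelID, StudioID}. Prime attributes: {LabelID, StudioID}.
For ReleaseYear → Genre we have {ReleaseYear}⁺ = {Genre, ReleaseYear}; {ReleaseYear} is not a superkey, so BCNF fails.
ReleaseYear → Genre has non-prime {Genre} on the right and a non-superkey on the left, so 3NF fails.
No proper subset of a key has a non-prime attribute in its closure, so there is no partial dependency; 2NF holds.

2NF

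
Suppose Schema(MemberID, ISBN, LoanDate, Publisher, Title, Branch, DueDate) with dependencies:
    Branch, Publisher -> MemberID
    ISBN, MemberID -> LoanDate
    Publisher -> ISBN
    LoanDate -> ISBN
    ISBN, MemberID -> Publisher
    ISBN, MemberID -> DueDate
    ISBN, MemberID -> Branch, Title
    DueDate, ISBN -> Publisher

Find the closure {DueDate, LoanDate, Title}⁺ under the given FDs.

{DueDate, ISBN, LoanDate, Publisher, Title}

Start with {DueDate, LoanDate, Title}.
LoanDate -> ISBN applies; add {ISBN} → now {DueDate, ISBN, LoanDate, Title}.
DueDate, ISBN -> Publisher applies; add {Publisher} → now {DueDate, ISBN, LoanDate, Publisher, Title}.
No further FD applies.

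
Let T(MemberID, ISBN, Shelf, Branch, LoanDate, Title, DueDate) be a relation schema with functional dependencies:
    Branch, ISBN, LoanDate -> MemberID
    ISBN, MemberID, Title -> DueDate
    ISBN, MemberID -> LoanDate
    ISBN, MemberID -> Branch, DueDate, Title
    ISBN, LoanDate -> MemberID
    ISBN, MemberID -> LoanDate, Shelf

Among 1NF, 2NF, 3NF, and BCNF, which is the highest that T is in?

Candidate keys: {ISBN, LoanDate}, {ISBN, MemberID}. Prime attributes: {ISBN, LoanDate, MemberID}.
Every FD has a superkey on the left, so the relation is in BCNF.

BCNF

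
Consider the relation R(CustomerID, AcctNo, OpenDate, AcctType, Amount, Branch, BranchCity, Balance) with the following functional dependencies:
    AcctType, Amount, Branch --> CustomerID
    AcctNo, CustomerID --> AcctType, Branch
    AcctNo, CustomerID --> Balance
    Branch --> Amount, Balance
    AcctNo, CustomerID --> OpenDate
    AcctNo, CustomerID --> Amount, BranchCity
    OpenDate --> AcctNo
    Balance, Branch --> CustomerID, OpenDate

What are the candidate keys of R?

{Branch}⁺ = {AcctNo, AcctType, Amount, Balance, Branch, BranchCity, CustomerID, OpenDate}, which is every attribute, so {Branch} is a candidate key.
{AcctNo, CustomerID}⁺ = {AcctNo, AcctType, Amount, Balance, Branch, BranchCity, CustomerID, OpenDate}, which is every attribute, so {AcctNo, CustomerID} is a candidate key.
{CustomerID, OpenDate}⁺ = {AcctNo, AcctType, Amount, Balance, Branch, BranchCity, CustomerID, OpenDate}, which is every attribute, so {CustomerID, OpenDate} is a candidate key.
These are minimal and exhaustive — every other superkey contains one of them.

{AcctNo, CustomerID}, {Branch}, {CustomerID, OpenDate}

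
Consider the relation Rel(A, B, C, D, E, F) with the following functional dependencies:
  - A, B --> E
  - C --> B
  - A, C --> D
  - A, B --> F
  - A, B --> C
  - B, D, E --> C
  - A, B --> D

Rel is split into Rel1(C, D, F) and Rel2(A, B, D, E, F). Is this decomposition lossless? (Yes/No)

No

The shared attributes are {D, F} and {D, F}⁺ = {D, F}.
Neither Rel1 nor Rel2 is contained in that closure, so the decomposition is lossy.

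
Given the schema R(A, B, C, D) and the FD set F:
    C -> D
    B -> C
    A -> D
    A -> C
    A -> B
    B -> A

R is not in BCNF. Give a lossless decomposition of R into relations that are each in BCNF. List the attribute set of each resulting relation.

Candidate keys of the original relation: {A}, {B}.
Within {A, B, C, D}: {C}⁺ ∩ {A, B, C, D} = {C, D}, not the whole set, so C -> D violates BCNF; decompose into {C, D} and {A, B, C}.
{C, D} has no BCNF violation.
{A, B, C} has no BCNF violation.

{A, B, C}; {C, D}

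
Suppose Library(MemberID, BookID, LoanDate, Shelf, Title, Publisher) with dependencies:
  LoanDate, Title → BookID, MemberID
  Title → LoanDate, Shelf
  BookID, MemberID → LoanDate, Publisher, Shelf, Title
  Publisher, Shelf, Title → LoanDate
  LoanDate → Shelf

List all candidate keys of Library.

{BookID, MemberID}, {Title}

{Title} is a candidate key since {Title}⁺ = {BookID, LoanDate, MemberID, Publisher, Shelf, Title} covers every attribute.
{BookID, MemberID} is a candidate key since {BookID, MemberID}⁺ = {BookID, LoanDate, MemberID, Publisher, Shelf, Title} covers every attribute.
No proper subset of any of these is a key, and no other minimal superkey exists.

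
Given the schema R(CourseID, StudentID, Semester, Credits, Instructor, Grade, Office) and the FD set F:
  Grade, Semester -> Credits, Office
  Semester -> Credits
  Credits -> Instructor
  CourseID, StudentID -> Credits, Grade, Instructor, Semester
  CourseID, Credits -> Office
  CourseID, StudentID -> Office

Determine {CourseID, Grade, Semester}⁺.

Start with {CourseID, Grade, Semester}.
Grade, Semester -> Credits, Office applies; add {Credits, Office} → now {CourseID, Credits, Grade, Office, Semester}.
Credits -> Instructor applies; add {Instructor} → now {CourseID, Credits, Grade, Instructor, Office, Semester}.
No further FD applies.

{CourseID, Credits, Grade, Instructor, Office, Semester}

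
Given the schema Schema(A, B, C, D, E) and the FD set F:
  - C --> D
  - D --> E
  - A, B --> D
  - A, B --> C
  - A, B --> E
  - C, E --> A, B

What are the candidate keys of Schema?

{A, B}, {C}

{C}⁺ = {A, B, C, D, E} — all of the relation — so {C} is a candidate key.
{A, B}⁺ = {A, B, C, D, E} — all of the relation — so {A, B} is a candidate key.
Any other superkey properly contains one of these, so there are no further candidate keys.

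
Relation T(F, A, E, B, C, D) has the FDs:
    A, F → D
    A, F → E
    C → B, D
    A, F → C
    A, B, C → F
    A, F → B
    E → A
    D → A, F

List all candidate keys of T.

Closure of {C} is {A, B, C, D, E, F}, the whole schema; {C} is a candidate key.
Closure of {D} is {A, B, C, D, E, F}, the whole schema; {D} is a candidate key.
Closure of {A, F} is {A, B, C, D, E, F}, the whole schema; {A, F} is a candidate key.
Closure of {E, F} is {A, B, C, D, E, F}, the whole schema; {E, F} is a candidate key.
These are minimal and exhaustive — every other superkey contains one of them.

{A, F}, {C}, {D}, {E, F}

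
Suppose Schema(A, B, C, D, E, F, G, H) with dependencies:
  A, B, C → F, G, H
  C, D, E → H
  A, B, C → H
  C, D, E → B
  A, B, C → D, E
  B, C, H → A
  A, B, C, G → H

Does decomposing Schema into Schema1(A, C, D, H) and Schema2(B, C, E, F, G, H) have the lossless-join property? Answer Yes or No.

The shared attributes are {C, H} and {C, H}⁺ = {C, H}.
The closure covers neither Schema1 nor Schema2 entirely; the join is not lossless.

No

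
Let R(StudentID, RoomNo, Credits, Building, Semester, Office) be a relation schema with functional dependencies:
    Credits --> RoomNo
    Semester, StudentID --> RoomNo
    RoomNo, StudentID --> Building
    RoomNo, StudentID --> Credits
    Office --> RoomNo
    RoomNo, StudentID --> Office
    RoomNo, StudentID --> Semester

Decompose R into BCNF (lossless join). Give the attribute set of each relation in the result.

Candidate keys of the original relation: {Credits, StudentID}, {Office, StudentID}, {RoomNo, StudentID}, {Semester, StudentID}.
In {Building, Credits, Office, RoomNo, Semester, StudentID}, {Credits} is not a superkey ({Credits}⁺ restricted to this set is {Credits, RoomNo}), so split on Credits --> RoomNo into {Credits, RoomNo} and {Building, Credits, Office, Semester, StudentID}.
{Credits, RoomNo}: every determinant is a superkey — BCNF.
{Building, Credits, Office, Semester, StudentID}: every determinant is a superkey — BCNF.

{Building, Credits, Office, Semester, StudentID}; {Credits, RoomNo}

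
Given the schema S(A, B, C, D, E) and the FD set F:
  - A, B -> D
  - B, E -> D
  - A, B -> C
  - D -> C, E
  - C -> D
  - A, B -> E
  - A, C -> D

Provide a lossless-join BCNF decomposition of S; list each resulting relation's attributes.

{A, B, E}; {B, D}; {C, D, E}

Candidate key of the original relation: {A, B}.
Within {A, B, C, D, E}: {B, E}⁺ ∩ {A, B, C, D, E} = {B, C, D, E}, not the whole set, so B, E -> C, D violates BCNF; decompose into {B, C, D, E} and {A, B, E}.
Within {B, C, D, E}: {D}⁺ ∩ {B, C, D, E} = {C, D, E}, not the whole set, so D -> C, E violates BCNF; decompose into {C, D, E} and {B, D}.
{C, D, E} has no BCNF violation.
{B, D} has no BCNF violation.
{A, B, E} has no BCNF violation.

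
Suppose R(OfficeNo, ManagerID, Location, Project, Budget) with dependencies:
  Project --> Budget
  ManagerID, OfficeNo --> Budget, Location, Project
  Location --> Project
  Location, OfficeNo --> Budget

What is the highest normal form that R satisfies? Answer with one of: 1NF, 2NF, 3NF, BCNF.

2NF

Candidate key: {ManagerID, OfficeNo}. Prime attributes: {ManagerID, OfficeNo}.
Project --> Budget breaks BCNF: {Project}⁺ = {Budget, Project}, so {Project} is not a superkey.
Project --> Budget determines the non-prime attribute {Budget} from a non-superkey — 3NF is violated.
No proper subset of a key has a non-prime attribute in its closure, so there is no partial dependency; 2NF holds.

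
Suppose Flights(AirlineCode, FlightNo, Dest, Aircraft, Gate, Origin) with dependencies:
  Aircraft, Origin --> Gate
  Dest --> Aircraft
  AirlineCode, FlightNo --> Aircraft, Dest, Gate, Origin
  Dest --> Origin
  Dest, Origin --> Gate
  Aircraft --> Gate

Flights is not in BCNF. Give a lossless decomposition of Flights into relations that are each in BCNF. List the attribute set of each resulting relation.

Candidate key of the original relation: {AirlineCode, FlightNo}.
In {Aircraft, AirlineCode, Dest, FlightNo, Gate, Origin}, {Aircraft, Origin} is not a superkey ({Aircraft, Origin}⁺ restricted to this set is {Aircraft, Gate, Origin}), so split on Aircraft, Origin --> Gate into {Aircraft, Gate, Origin} and {Aircraft, AirlineCode, Dest, FlightNo, Origin}.
In {Aircraft, Gate, Origin}, {Aircraft} is not a superkey ({Aircraft}⁺ restricted to this set is {Aircraft, Gate}), so split on Aircraft --> Gate into {Aircraft, Gate} and {Aircraft, Origin}.
{Aircraft, Gate} has no BCNF violation.
{Aircraft, Origin} has no BCNF violation.
In {Aircraft, AirlineCode, Dest, FlightNo, Origin}, {Dest} is not a superkey ({Dest}⁺ restricted to this set is {Aircraft, Dest, Origin}), so split on Dest --> Aircraft, Origin into {Aircraft, Dest, Origin} and {AirlineCode, Dest, FlightNo}.
{Aircraft, Dest, Origin} has no BCNF violation.
{AirlineCode, Dest, FlightNo} has no BCNF violation.

{Aircraft, Dest, Origin}; {Aircraft, Gate}; {AirlineCode, Dest, FlightNo}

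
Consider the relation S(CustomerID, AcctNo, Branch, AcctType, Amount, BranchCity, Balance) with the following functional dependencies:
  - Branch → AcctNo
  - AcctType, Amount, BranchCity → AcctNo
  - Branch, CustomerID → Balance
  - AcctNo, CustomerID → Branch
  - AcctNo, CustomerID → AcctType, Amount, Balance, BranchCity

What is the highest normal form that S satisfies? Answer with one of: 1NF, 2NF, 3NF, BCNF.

3NF

Candidate keys: {AcctNo, CustomerID}, {AcctType, Amount, BranchCity, CustomerID}, {Branch, CustomerID}. Prime attributes: {AcctNo, AcctType, Amount, Branch, BranchCity, CustomerID}.
Branch → AcctNo: {Branch}⁺ = {AcctNo, Branch}, which is not all of the attributes, so the left side is not a superkey — BCNF is violated.
Its right-hand attributes {AcctNo} are all prime, as are those of every other non-superkey FD — the relation is in 3NF.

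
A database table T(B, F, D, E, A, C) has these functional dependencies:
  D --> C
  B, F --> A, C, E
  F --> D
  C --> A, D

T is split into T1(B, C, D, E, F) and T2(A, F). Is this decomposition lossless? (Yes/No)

Yes

The shared attributes are {F} and {F}⁺ = {A, C, D, F}.
Since T2 ⊆ {A, C, D, F}, the intersection is a superkey of T2; the decomposition is lossless.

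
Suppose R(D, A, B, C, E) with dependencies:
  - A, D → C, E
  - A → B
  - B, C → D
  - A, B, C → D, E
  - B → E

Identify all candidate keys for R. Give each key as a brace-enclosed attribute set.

No FD produces {A}, so it must be in every candidate key.
{A, C}⁺ = {A, B, C, D, E} — all of the relation — so {A, C} is a candidate key.
{A, D}⁺ = {A, B, C, D, E} — all of the relation — so {A, D} is a candidate key.
These are minimal and exhaustive — every other superkey contains one of them.

{A, C}, {A, D}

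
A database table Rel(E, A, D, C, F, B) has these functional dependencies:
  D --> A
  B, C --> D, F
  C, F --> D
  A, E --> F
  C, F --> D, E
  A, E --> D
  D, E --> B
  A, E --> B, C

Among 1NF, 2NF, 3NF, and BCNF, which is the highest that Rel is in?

3NF

Candidate keys: {A, E}, {B, C}, {C, F}, {D, E}. Prime attributes: {A, B, C, D, E, F}.
D --> A: {D}⁺ = {A, D}, which is not all of the attributes, so the left side is not a superkey — BCNF is violated.
Its right-hand attributes {A} are all prime, as are those of every other non-superkey FD — the relation is in 3NF.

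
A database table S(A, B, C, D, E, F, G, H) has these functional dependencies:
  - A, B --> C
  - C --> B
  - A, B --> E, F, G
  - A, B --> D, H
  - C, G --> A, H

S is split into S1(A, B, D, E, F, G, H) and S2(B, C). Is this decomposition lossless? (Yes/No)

No

S1 ∩ S2 = {B}; its closure under F is {B}.
S1 ⊄ {B} and S2 ⊄ {B}, so the split is lossy.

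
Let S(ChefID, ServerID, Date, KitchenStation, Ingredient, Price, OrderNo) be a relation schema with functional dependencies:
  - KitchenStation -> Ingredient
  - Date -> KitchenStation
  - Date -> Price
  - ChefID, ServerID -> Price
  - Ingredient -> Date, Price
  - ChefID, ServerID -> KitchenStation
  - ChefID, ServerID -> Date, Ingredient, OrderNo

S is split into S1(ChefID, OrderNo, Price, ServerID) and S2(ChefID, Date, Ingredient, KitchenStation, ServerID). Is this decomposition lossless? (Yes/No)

The shared attributes are {ChefID, ServerID} and {ChefID, ServerID}⁺ = {ChefID, Date, Ingredient, KitchenStation, OrderNo, Price, ServerID}.
This includes all of S1, so the common attributes are a superkey of S1 — the join is lossless.

Yes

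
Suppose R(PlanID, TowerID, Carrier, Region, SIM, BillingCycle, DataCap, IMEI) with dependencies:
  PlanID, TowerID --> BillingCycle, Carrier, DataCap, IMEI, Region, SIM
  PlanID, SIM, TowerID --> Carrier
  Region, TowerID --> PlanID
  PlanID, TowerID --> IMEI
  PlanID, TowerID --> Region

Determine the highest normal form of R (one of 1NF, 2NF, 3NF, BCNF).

BCNF

Candidate keys: {PlanID, TowerID}, {Region, TowerID}. Prime attributes: {PlanID, Region, TowerID}.
The left-hand side of every FD is a superkey, so BCNF is satisfied.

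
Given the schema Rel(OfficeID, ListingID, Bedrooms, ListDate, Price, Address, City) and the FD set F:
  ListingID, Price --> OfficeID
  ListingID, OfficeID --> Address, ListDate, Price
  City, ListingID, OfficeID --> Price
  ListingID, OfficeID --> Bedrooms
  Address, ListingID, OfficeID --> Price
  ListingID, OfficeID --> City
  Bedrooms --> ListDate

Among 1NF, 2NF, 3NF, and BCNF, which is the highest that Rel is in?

Candidate keys: {ListingID, OfficeID}, {ListingID, Price}. Prime attributes: {ListingID, OfficeID, Price}.
Bedrooms --> ListDate breaks BCNF: {Bedrooms}⁺ = {Bedrooms, ListDate}, so {Bedrooms} is not a superkey.
Because {ListDate} is non-prime and the left side of Bedrooms --> ListDate is not a superkey, the relation is not in 3NF.
No proper subset of a key has a non-prime attribute in its closure, so there is no partial dependency; 2NF holds.

2NF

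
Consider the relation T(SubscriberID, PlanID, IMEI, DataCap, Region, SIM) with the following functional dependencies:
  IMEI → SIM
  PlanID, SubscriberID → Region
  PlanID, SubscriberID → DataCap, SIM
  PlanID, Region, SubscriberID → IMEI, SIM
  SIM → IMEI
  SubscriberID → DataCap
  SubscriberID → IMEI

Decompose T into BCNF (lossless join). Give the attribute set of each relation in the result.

{DataCap, IMEI, SubscriberID}; {IMEI, SIM}; {PlanID, Region, SubscriberID}

Candidate key of the original relation: {PlanID, SubscriberID}.
{DataCap, IMEI, PlanID, Region, SIM, SubscriberID}: {IMEI} determines {IMEI, SIM} here but is not a superkey — split on IMEI → SIM, giving {IMEI, SIM} and {DataCap, IMEI, PlanID, Region, SubscriberID}.
{IMEI, SIM}: every determinant is a superkey — BCNF.
{DataCap, IMEI, PlanID, Region, SubscriberID}: {SubscriberID} determines {DataCap, IMEI, SubscriberID} here but is not a superkey — split on SubscriberID → DataCap, IMEI, giving {DataCap, IMEI, SubscriberID} and {PlanID, Region, SubscriberID}.
{DataCap, IMEI, SubscriberID}: every determinant is a superkey — BCNF.
{PlanID, Region, SubscriberID}: every determinant is a superkey — BCNF.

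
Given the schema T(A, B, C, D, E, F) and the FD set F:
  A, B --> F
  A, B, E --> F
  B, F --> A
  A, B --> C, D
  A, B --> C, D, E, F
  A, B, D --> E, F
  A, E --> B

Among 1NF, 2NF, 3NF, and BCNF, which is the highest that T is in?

Candidate keys: {A, B}, {A, E}, {B, F}. Prime attributes: {A, B, E, F}.
The left-hand side of every FD is a superkey, so BCNF is satisfied.

BCNF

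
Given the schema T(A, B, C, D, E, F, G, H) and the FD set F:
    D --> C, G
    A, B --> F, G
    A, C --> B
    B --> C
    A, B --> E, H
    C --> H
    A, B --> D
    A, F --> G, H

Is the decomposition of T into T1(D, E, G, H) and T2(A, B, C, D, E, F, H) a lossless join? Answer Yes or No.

Yes

Common attributes: {D, E, H}; their closure is {C, D, E, G, H}.
T1 is contained in that closure, so T1 ∩ T2 --> T1 holds and the join is lossless.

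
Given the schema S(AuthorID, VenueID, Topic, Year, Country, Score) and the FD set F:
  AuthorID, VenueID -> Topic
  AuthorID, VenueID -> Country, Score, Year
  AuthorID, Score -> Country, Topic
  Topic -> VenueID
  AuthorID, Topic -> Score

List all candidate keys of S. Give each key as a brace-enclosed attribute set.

{AuthorID, Score}, {AuthorID, Topic}, {AuthorID, VenueID}

Attributes never on any right-hand side: {AuthorID} — every candidate key must contain it.
Closure of {AuthorID, Score} is {AuthorID, Country, Score, Topic, VenueID, Year}, the whole schema; {AuthorID, Score} is a candidate key.
Closure of {AuthorID, Topic} is {AuthorID, Country, Score, Topic, VenueID, Year}, the whole schema; {AuthorID, Topic} is a candidate key.
Closure of {AuthorID, VenueID} is {AuthorID, Country, Score, Topic, VenueID, Year}, the whole schema; {AuthorID, VenueID} is a candidate key.
Any other superkey properly contains one of these, so there are no further candidate keys.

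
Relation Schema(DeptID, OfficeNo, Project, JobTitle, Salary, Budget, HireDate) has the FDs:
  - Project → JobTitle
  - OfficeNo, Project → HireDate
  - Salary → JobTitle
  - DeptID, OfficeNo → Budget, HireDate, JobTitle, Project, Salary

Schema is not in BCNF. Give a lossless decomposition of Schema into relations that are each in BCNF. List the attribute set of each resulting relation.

{Budget, DeptID, OfficeNo, Project, Salary}; {HireDate, OfficeNo, Project}; {JobTitle, Project}

Candidate key of the original relation: {DeptID, OfficeNo}.
Within {Budget, DeptID, HireDate, JobTitle, OfficeNo, Project, Salary}: {Project}⁺ ∩ {Budget, DeptID, HireDate, JobTitle, OfficeNo, Project, Salary} = {JobTitle, Project}, not the whole set, so Project → JobTitle violates BCNF; decompose into {JobTitle, Project} and {Budget, DeptID, HireDate, OfficeNo, Project, Salary}.
{JobTitle, Project} is in BCNF.
Within {Budget, DeptID, HireDate, OfficeNo, Project, Salary}: {OfficeNo, Project}⁺ ∩ {Budget, DeptID, HireDate, OfficeNo, Project, Salary} = {HireDate, OfficeNo, Project}, not the whole set, so OfficeNo, Project → HireDate violates BCNF; decompose into {HireDate, OfficeNo, Project} and {Budget, DeptID, OfficeNo, Project, Salary}.
{HireDate, OfficeNo, Project} is in BCNF.
{Budget, DeptID, OfficeNo, Project, Salary} is in BCNF.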